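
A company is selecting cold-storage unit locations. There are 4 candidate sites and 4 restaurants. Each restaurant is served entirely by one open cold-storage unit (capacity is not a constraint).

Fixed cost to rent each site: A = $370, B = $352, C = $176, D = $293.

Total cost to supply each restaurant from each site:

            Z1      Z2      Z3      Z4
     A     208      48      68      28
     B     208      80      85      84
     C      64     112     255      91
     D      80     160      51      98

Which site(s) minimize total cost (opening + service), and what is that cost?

For any fixed open set, each restaurant goes to its cheapest open site; total = fixed + service.
{D}: Z1→D 80, Z2→D 160, Z3→D 51, Z4→D 98. Service 389; fixed 293; total 682.
{C}: Z1→C 64, Z2→C 112, Z3→C 255, Z4→C 91. Service 522; fixed 176; total 698.
{A}: Z1→A 208, Z2→A 48, Z3→A 68, Z4→A 28. Service 352; fixed 370; total 722.
{A, B, C, D}: Z1→C 64, Z2→A 48, Z3→D 51, Z4→A 28. Service 191; fixed 1191; total 1382.
No other subset beats 682.

Open D only; minimum total cost 682.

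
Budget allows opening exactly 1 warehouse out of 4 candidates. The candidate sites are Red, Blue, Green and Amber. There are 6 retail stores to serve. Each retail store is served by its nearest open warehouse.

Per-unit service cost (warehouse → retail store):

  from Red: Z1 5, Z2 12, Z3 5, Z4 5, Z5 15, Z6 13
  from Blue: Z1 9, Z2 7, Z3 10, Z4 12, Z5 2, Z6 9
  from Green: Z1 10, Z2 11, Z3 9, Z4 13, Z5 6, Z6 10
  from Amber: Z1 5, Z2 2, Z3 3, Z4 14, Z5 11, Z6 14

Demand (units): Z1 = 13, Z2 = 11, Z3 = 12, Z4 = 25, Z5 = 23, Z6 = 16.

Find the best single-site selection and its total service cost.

With exactly 1 open, each retail store uses its cheapest among the chosen.
{Blue}: Z1→Blue 9·13=117, Z2→Blue 7·11=77, Z3→Blue 10·12=120, Z4→Blue 12·25=300, Z5→Blue 2·23=46, Z6→Blue 9·16=144. Service cost 804.
{Red}: service cost 935
{Amber}: service cost 950
Among all 4 size-1 choices, {Blue} is lowest.

Choose Blue only; total service cost 804.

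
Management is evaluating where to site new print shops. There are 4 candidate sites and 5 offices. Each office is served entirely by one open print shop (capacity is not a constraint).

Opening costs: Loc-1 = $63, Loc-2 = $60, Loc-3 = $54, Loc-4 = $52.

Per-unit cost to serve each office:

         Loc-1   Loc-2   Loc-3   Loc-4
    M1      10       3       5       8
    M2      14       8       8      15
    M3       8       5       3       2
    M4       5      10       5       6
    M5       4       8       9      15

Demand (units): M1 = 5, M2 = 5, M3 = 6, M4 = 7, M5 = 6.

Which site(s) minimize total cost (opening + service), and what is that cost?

For any fixed open set, each office goes to its cheapest open site; total = fixed + service.
{Loc-3}: M1→Loc-3 5·5=25, M2→Loc-3 8·5=40, M3→Loc-3 3·6=18, M4→Loc-3 5·7=35, M5→Loc-3 9·6=54. Service 172; fixed 54; total 226.
{Loc-1, Loc-3}: service 142 + fixed 117 = 259
{Loc-2}: M1→Loc-2 3·5=15, M2→Loc-2 8·5=40, M3→Loc-2 5·6=30, M4→Loc-2 10·7=70, M5→Loc-2 8·6=48. Service 203; fixed 60; total 263.
{Loc-1, Loc-2, Loc-3, Loc-4}: M1→Loc-2 3·5=15, M2→Loc-2 8·5=40, M3→Loc-4 2·6=12, M4→Loc-1 5·7=35, M5→Loc-1 4·6=24. Service 126; fixed 229; total 355.
No other subset beats 226.

Open Loc-3 only; minimum total cost 226.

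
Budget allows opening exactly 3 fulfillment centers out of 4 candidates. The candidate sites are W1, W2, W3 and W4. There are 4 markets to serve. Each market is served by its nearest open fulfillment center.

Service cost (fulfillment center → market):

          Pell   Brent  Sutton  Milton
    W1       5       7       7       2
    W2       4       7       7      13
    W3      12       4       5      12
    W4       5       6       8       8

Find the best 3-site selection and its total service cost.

Choose W1, W2 and W3; total service cost 15.

With exactly 3 open, each market uses its cheapest among the chosen.
{W1, W2, W3}: Pell→W2 4, Brent→W3 4, Sutton→W3 5, Milton→W1 2. Service cost 15.
{W1, W3, W4}: service cost 16
{W1, W2, W4}: service cost 19
Among all 4 size-3 choices, {W1, W2, W3} is lowest.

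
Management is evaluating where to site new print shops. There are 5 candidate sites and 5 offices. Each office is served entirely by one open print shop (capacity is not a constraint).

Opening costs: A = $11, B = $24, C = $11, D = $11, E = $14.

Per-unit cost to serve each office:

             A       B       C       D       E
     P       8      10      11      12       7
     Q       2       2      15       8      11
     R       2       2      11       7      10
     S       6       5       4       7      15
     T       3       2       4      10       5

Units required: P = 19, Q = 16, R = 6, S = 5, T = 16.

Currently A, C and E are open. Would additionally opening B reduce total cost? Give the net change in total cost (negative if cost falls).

Current service cost with {A, C, E}: 245.
Adding B: each office re-picks its cheapest; new service cost 229, saving 16.
Extra fixed cost: 24. Net change = 24 − 16 = 8.
(Totals: 281 → 289.)

No — net change +8 (cost rises by 8).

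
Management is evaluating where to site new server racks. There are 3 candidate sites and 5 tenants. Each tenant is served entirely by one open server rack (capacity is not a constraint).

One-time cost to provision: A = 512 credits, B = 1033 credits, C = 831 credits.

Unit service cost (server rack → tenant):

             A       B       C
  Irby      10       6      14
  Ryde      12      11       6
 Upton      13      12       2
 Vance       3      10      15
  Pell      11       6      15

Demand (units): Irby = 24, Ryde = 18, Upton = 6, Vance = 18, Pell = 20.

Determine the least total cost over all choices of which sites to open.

Minimum total cost: 1320

For any fixed open set, each tenant goes to its cheapest open site; total = fixed + service.
{A}: Irby→A 10·24=240, Ryde→A 12·18=216, Upton→A 13·6=78, Vance→A 3·18=54, Pell→A 11·20=220. Service 808; fixed 512; total 1320.
{B}: service 714 + fixed 1033 = 1747
{C}: service 1026 + fixed 831 = 1857
{A, B, C}: Irby→B 6·24=144, Ryde→C 6·18=108, Upton→C 2·6=12, Vance→A 3·18=54, Pell→B 6·20=120. Service 438; fixed 2376; total 2814.
No other subset beats 1320.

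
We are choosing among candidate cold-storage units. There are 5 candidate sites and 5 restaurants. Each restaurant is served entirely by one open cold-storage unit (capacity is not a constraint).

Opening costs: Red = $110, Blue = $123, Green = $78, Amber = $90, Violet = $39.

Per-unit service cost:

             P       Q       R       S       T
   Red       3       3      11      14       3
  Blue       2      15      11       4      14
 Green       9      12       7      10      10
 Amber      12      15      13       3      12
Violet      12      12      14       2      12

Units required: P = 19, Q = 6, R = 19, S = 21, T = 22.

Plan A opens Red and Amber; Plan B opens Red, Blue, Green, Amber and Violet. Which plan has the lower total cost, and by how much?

Plan A is cheaper by 124.

Plan A: {Red, Amber}: P→Red 3·19=57, Q→Red 3·6=18, R→Red 11·19=209, S→Amber 3·21=63, T→Red 3·22=66. Service 413; fixed 200; total 613.
Plan B: {Red, Blue, Green, Amber, Violet}: P→Blue 2·19=38, Q→Red 3·6=18, R→Green 7·19=133, S→Violet 2·21=42, T→Red 3·22=66. Service 297; fixed 440; total 737.
Difference: |613 − 737| = 124.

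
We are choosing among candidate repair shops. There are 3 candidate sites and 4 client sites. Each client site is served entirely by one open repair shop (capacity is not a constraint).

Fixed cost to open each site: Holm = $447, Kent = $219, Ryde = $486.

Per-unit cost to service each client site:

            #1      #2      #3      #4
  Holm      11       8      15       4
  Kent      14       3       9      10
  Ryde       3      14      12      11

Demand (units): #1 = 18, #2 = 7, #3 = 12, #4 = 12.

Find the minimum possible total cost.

Minimum total cost: 720

For any fixed open set, each client site goes to its cheapest open site; total = fixed + service.
{Kent}: #1→Kent 14·18=252, #2→Kent 3·7=21, #3→Kent 9·12=108, #4→Kent 10·12=120. Service 501; fixed 219; total 720.
{Ryde}: #1→Ryde 3·18=54, #2→Ryde 14·7=98, #3→Ryde 12·12=144, #4→Ryde 11·12=132. Service 428; fixed 486; total 914.
{Holm}: service 482 + fixed 447 = 929
{Holm, Kent, Ryde}: #1→Ryde 3·18=54, #2→Kent 3·7=21, #3→Kent 9·12=108, #4→Holm 4·12=48. Service 231; fixed 1152; total 1383.
No other subset beats 720.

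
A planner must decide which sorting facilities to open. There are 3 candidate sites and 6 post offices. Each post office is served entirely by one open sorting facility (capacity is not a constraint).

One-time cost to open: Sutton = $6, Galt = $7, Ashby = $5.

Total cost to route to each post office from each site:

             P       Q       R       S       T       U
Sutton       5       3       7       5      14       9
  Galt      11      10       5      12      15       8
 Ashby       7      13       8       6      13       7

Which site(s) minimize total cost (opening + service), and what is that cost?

Open Sutton only; minimum total cost 49.

For any fixed open set, each post office goes to its cheapest open site; total = fixed + service.
{Sutton}: P→Sutton 5, Q→Sutton 3, R→Sutton 7, S→Sutton 5, T→Sutton 14, U→Sutton 9. Service 43; fixed 6; total 49.
{Sutton, Ashby}: service 40 + fixed 11 = 51
{Sutton, Galt}: P→Sutton 5, Q→Sutton 3, R→Galt 5, S→Sutton 5, T→Sutton 14, U→Galt 8. Service 40; fixed 13; total 53.
{Sutton, Galt, Ashby}: service 38 + fixed 18 = 56
(All 7 nonempty subsets were checked; Sutton only is lowest.)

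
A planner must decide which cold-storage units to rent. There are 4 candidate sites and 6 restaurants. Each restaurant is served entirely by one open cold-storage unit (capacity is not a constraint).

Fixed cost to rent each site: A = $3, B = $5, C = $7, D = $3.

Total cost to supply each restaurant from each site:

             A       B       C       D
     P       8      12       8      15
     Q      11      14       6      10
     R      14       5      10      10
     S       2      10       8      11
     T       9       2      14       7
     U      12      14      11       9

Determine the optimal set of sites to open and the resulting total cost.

Open A, B and D; minimum total cost 47.

For any fixed open set, each restaurant goes to its cheapest open site; total = fixed + service.
{A, B, D}: P→A 8, Q→D 10, R→B 5, S→A 2, T→B 2, U→D 9. Service 36; fixed 11; total 47.
{A, B}: service 40 + fixed 8 = 48
{A, B, C}: service 34 + fixed 15 = 49
{A, B, C, D}: P→A 8, Q→C 6, R→B 5, S→A 2, T→B 2, U→D 9. Service 32; fixed 18; total 50.
No other subset beats 47.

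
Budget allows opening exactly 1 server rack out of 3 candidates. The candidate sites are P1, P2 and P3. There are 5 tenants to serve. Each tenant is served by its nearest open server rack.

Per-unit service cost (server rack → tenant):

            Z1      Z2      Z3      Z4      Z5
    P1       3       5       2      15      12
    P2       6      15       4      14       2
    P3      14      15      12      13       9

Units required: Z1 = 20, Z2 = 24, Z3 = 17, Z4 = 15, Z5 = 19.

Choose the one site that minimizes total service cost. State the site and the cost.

With exactly 1 open, each tenant uses its cheapest among the chosen.
{P1}: Z1→P1 3·20=60, Z2→P1 5·24=120, Z3→P1 2·17=34, Z4→P1 15·15=225, Z5→P1 12·19=228. Service cost 667.
{P2}: service cost 796
{P3}: service cost 1210
Among all 3 size-1 choices, {P1} is lowest.

Choose P1 only; total service cost 667.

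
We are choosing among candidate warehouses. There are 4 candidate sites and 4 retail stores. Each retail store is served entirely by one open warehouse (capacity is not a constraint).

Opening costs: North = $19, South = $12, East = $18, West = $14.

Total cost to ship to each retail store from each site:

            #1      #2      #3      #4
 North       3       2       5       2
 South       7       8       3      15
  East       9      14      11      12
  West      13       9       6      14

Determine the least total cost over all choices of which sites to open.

Minimum total cost: 31

For any fixed open set, each retail store goes to its cheapest open site; total = fixed + service.
{North}: #1→North 3, #2→North 2, #3→North 5, #4→North 2. Service 12; fixed 19; total 31.
{North, South}: #1→North 3, #2→North 2, #3→South 3, #4→North 2. Service 10; fixed 31; total 41.
{North, West}: service 12 + fixed 33 = 45
{North, South, East, West}: #1→North 3, #2→North 2, #3→South 3, #4→North 2. Service 10; fixed 63; total 73.
(All 15 nonempty subsets were checked; North only is lowest.)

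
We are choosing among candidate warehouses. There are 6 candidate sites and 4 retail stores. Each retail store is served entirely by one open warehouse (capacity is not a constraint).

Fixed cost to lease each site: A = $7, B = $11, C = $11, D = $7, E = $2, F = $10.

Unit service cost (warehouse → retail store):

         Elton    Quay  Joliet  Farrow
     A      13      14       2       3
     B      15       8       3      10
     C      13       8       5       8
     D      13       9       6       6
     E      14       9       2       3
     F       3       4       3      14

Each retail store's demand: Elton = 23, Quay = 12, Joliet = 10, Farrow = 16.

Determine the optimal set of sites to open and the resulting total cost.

Open E and F; minimum total cost 197.

For any fixed open set, each retail store goes to its cheapest open site; total = fixed + service.
{E, F}: Elton→F 3·23=69, Quay→F 4·12=48, Joliet→E 2·10=20, Farrow→E 3·16=48. Service 185; fixed 12; total 197.
{A, F}: Elton→F 3·23=69, Quay→F 4·12=48, Joliet→A 2·10=20, Farrow→A 3·16=48. Service 185; fixed 17; total 202.
{A, E, F}: service 185 + fixed 19 = 204
{A, B, C, D, E, F}: Elton→F 3·23=69, Quay→F 4·12=48, Joliet→A 2·10=20, Farrow→A 3·16=48. Service 185; fixed 48; total 233.
No other subset beats 197.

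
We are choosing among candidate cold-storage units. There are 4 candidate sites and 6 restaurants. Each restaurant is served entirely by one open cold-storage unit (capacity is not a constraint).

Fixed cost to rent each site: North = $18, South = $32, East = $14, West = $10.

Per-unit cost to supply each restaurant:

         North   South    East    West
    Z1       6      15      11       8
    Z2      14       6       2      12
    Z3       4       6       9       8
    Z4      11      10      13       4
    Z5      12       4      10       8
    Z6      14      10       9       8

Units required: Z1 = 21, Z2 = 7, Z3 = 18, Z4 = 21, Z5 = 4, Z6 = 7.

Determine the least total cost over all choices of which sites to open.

Minimum total cost: 426

For any fixed open set, each restaurant goes to its cheapest open site; total = fixed + service.
{North, East, West}: Z1→North 6·21=126, Z2→East 2·7=14, Z3→North 4·18=72, Z4→West 4·21=84, Z5→West 8·4=32, Z6→West 8·7=56. Service 384; fixed 42; total 426.
{North, South, East, West}: Z1→North 6·21=126, Z2→East 2·7=14, Z3→North 4·18=72, Z4→West 4·21=84, Z5→South 4·4=16, Z6→West 8·7=56. Service 368; fixed 74; total 442.
{North, South, West}: Z1→North 6·21=126, Z2→South 6·7=42, Z3→North 4·18=72, Z4→West 4·21=84, Z5→South 4·4=16, Z6→West 8·7=56. Service 396; fixed 60; total 456.
{West}: service 568 + fixed 10 = 578
(All 15 nonempty subsets were checked; North, East and West is lowest.)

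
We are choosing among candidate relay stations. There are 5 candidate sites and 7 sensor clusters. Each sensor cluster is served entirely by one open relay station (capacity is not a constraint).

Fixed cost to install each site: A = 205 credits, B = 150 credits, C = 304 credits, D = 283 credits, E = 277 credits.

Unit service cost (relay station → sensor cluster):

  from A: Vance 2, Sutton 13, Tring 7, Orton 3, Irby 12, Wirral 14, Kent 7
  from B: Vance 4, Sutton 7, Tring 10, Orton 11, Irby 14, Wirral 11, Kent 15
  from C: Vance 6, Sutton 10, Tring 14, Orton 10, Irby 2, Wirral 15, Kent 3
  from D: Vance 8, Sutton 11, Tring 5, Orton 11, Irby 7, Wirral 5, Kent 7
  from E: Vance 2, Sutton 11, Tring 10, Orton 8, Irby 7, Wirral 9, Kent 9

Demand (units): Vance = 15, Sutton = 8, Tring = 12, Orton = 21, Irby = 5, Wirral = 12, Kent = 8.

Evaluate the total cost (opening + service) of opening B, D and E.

Each sensor cluster is assigned to its cheapest site among the open ones.
{B, D, E}: Vance→E 2·15=30, Sutton→B 7·8=56, Tring→D 5·12=60, Orton→E 8·21=168, Irby→D 7·5=35, Wirral→D 5·12=60, Kent→D 7·8=56. Service 465; fixed 710; total 1175.

Total cost: 1175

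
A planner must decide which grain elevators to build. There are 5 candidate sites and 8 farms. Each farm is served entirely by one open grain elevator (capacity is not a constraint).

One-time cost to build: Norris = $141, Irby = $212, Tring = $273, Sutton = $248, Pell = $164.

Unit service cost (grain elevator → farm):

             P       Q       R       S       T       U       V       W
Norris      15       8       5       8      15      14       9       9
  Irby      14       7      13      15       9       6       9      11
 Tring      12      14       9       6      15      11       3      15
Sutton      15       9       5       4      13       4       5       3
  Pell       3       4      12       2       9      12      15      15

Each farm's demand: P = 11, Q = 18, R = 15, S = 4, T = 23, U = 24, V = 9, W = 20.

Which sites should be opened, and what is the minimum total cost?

For any fixed open set, each farm goes to its cheapest open site; total = fixed + service.
{Sutton, Pell}: P→Pell 3·11=33, Q→Pell 4·18=72, R→Sutton 5·15=75, S→Pell 2·4=8, T→Pell 9·23=207, U→Sutton 4·24=96, V→Sutton 5·9=45, W→Sutton 3·20=60. Service 596; fixed 412; total 1008.
{Norris, Sutton, Pell}: P→Pell 3·11=33, Q→Pell 4·18=72, R→Norris 5·15=75, S→Pell 2·4=8, T→Pell 9·23=207, U→Sutton 4·24=96, V→Sutton 5·9=45, W→Sutton 3·20=60. Service 596; fixed 553; total 1149.
{Sutton}: service 918 + fixed 248 = 1166
{Norris, Irby, Tring, Sutton, Pell}: P→Pell 3·11=33, Q→Pell 4·18=72, R→Norris 5·15=75, S→Pell 2·4=8, T→Irby 9·23=207, U→Sutton 4·24=96, V→Tring 3·9=27, W→Sutton 3·20=60. Service 578; fixed 1038; total 1616.
No other subset beats 1008.

Open Sutton and Pell; minimum total cost 1008.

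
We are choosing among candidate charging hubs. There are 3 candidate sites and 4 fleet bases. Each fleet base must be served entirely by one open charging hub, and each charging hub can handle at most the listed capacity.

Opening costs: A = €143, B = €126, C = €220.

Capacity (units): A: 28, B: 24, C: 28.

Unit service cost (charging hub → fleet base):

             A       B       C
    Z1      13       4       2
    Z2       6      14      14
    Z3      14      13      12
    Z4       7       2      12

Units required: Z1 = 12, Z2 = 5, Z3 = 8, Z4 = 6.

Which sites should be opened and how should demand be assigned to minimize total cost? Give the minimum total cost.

Minimum total cost: 471

Open {A, B}: Z1→B 4·12=48, Z2→A 6·5=30, Z3→A 14·8=112, Z4→B 2·6=12.
Loads: A carries 13/28, B carries 18/24. Service 202; fixed 269; total 471.
Next best feasible plan costs 493.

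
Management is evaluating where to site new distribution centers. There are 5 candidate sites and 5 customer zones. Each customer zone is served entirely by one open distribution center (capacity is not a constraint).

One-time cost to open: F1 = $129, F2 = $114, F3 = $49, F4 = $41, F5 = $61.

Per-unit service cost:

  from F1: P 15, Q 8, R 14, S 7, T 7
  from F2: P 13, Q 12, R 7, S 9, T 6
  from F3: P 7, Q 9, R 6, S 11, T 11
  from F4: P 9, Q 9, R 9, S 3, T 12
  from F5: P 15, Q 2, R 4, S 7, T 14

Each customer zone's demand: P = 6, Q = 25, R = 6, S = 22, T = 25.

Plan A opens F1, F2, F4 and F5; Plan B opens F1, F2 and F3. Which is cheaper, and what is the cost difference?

Plan A is cheaper by 185.

Plan A: {F1, F2, F4, F5}: P→F4 9·6=54, Q→F5 2·25=50, R→F5 4·6=24, S→F4 3·22=66, T→F2 6·25=150. Service 344; fixed 345; total 689.
Plan B: {F1, F2, F3}: P→F3 7·6=42, Q→F1 8·25=200, R→F3 6·6=36, S→F1 7·22=154, T→F2 6·25=150. Service 582; fixed 292; total 874.
Difference: |689 − 874| = 185.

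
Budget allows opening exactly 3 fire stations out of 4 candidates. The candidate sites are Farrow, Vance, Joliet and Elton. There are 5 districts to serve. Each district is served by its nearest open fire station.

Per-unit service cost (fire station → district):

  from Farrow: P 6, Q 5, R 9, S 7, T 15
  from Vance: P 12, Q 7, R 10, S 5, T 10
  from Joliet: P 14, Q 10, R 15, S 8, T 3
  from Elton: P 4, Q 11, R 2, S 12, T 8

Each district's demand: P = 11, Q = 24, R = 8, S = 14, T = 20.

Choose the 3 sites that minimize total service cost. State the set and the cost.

With exactly 3 open, each district uses its cheapest among the chosen.
{Farrow, Joliet, Elton}: P→Elton 4·11=44, Q→Farrow 5·24=120, R→Elton 2·8=16, S→Farrow 7·14=98, T→Joliet 3·20=60. Service cost 338.
{Vance, Joliet, Elton}: service cost 358
{Farrow, Vance, Joliet}: service cost 388
Among all 4 size-3 choices, {Farrow, Joliet, Elton} is lowest.

Choose Farrow, Joliet and Elton; total service cost 338.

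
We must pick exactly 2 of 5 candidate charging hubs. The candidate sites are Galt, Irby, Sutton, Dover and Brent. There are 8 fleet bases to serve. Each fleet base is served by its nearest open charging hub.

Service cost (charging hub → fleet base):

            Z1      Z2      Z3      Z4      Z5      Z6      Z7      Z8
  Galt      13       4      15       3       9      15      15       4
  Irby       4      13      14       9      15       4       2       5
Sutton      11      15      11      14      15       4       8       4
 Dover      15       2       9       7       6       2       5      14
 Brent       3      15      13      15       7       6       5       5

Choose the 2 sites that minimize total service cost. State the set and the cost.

Choose Irby and Dover; total service cost 37.

With exactly 2 open, each fleet base uses its cheapest among the chosen.
{Irby, Dover}: Z1→Irby 4, Z2→Dover 2, Z3→Dover 9, Z4→Dover 7, Z5→Dover 6, Z6→Dover 2, Z7→Irby 2, Z8→Irby 5. Service cost 37.
{Dover, Brent}: service cost 39
{Galt, Irby}: service cost 44
Among all 10 size-2 choices, {Irby, Dover} is lowest.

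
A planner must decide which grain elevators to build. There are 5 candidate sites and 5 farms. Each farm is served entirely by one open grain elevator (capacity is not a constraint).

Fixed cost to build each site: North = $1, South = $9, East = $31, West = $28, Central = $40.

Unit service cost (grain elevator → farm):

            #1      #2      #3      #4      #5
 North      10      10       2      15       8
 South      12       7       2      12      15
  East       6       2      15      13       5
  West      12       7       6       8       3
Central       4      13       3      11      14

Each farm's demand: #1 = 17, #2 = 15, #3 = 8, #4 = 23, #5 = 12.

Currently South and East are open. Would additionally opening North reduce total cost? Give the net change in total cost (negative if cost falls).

Current service cost with {South, East}: 484.
Adding North: each farm re-picks its cheapest; new service cost 484, saving 0.
Extra fixed cost: 1. Net change = 1 − 0 = 1.
(Totals: 524 → 525.)

No — net change +1 (cost rises by 1).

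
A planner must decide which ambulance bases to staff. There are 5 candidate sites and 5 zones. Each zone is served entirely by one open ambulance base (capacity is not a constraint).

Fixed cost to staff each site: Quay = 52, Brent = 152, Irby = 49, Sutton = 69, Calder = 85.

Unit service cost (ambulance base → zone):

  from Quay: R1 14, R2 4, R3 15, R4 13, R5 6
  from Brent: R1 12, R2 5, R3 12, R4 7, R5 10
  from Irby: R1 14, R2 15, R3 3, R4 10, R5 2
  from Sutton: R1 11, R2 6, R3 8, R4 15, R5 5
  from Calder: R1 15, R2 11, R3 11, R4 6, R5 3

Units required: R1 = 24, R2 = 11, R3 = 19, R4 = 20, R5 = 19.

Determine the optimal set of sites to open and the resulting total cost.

For any fixed open set, each zone goes to its cheapest open site; total = fixed + service.
{Irby, Sutton}: R1→Sutton 11·24=264, R2→Sutton 6·11=66, R3→Irby 3·19=57, R4→Irby 10·20=200, R5→Irby 2·19=38. Service 625; fixed 118; total 743.
{Irby, Sutton, Calder}: R1→Sutton 11·24=264, R2→Sutton 6·11=66, R3→Irby 3·19=57, R4→Calder 6·20=120, R5→Irby 2·19=38. Service 545; fixed 203; total 748.
{Quay, Irby, Sutton}: service 603 + fixed 170 = 773
{Quay, Brent, Irby, Sutton, Calder}: R1→Sutton 11·24=264, R2→Quay 4·11=44, R3→Irby 3·19=57, R4→Calder 6·20=120, R5→Irby 2·19=38. Service 523; fixed 407; total 930.
No other subset beats 743.

Open Irby and Sutton; minimum total cost 743.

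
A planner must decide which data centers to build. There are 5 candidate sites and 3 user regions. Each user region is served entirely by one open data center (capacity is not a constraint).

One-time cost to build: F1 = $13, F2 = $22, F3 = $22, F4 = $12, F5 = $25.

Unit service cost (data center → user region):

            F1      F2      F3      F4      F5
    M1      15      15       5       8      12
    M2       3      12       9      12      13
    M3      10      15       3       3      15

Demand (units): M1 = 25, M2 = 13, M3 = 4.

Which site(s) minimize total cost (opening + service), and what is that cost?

For any fixed open set, each user region goes to its cheapest open site; total = fixed + service.
{F1, F3}: M1→F3 5·25=125, M2→F1 3·13=39, M3→F3 3·4=12. Service 176; fixed 35; total 211.
{F1, F3, F4}: M1→F3 5·25=125, M2→F1 3·13=39, M3→F3 3·4=12. Service 176; fixed 47; total 223.
{F1, F2, F3}: M1→F3 5·25=125, M2→F1 3·13=39, M3→F3 3·4=12. Service 176; fixed 57; total 233.
{F1, F2, F3, F4, F5}: service 176 + fixed 94 = 270
No other subset beats 211.

Open F1 and F3; minimum total cost 211.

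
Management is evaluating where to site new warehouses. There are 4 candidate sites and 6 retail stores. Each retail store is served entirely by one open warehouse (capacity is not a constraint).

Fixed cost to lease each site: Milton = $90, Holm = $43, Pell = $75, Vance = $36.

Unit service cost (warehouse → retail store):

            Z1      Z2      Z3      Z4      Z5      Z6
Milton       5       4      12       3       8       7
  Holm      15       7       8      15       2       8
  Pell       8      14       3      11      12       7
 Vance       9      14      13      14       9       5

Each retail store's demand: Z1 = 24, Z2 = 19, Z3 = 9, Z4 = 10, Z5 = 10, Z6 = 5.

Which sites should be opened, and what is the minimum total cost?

Open Milton and Holm; minimum total cost 486.

For any fixed open set, each retail store goes to its cheapest open site; total = fixed + service.
{Milton, Holm}: Z1→Milton 5·24=120, Z2→Milton 4·19=76, Z3→Holm 8·9=72, Z4→Milton 3·10=30, Z5→Holm 2·10=20, Z6→Milton 7·5=35. Service 353; fixed 133; total 486.
{Milton, Holm, Vance}: Z1→Milton 5·24=120, Z2→Milton 4·19=76, Z3→Holm 8·9=72, Z4→Milton 3·10=30, Z5→Holm 2·10=20, Z6→Vance 5·5=25. Service 343; fixed 169; total 512.
{Milton, Holm, Pell}: Z1→Milton 5·24=120, Z2→Milton 4·19=76, Z3→Pell 3·9=27, Z4→Milton 3·10=30, Z5→Holm 2·10=20, Z6→Milton 7·5=35. Service 308; fixed 208; total 516.
{Milton, Holm, Pell, Vance}: service 298 + fixed 244 = 542
No other subset beats 486.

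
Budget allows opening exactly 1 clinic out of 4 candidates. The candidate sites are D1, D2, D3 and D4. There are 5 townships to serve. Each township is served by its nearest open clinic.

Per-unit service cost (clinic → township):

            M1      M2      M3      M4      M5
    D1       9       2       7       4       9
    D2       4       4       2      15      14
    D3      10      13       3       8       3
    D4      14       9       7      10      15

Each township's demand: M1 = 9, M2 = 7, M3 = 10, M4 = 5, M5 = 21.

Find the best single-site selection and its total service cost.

Choose D3 only; total service cost 314.

With exactly 1 open, each township uses its cheapest among the chosen.
{D3}: M1→D3 10·9=90, M2→D3 13·7=91, M3→D3 3·10=30, M4→D3 8·5=40, M5→D3 3·21=63. Service cost 314.
{D1}: service cost 374
{D2}: service cost 453
Among all 4 size-1 choices, {D3} is lowest.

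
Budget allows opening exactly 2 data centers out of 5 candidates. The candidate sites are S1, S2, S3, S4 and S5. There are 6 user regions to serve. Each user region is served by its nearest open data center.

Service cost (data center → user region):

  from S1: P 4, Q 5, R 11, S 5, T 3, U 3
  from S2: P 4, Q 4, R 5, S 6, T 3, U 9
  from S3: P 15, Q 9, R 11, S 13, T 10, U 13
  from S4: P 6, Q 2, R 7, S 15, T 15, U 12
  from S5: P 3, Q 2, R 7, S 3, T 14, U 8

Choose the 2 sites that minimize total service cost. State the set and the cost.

Choose S1 and S5; total service cost 21.

With exactly 2 open, each user region uses its cheapest among the chosen.
{S1, S5}: P→S5 3, Q→S5 2, R→S5 7, S→S5 3, T→S1 3, U→S1 3. Service cost 21.
{S1, S2}: service cost 24
{S1, S4}: service cost 24
Among all 10 size-2 choices, {S1, S5} is lowest.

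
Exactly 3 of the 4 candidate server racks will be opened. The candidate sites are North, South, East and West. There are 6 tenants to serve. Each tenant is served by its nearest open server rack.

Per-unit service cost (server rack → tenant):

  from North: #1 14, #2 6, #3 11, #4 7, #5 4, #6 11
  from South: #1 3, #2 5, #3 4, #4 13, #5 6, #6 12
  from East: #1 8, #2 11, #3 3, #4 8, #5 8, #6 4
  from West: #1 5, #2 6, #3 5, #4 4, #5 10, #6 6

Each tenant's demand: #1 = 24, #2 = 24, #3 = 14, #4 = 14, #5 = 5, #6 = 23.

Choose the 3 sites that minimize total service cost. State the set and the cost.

With exactly 3 open, each tenant uses its cheapest among the chosen.
{South, East, West}: #1→South 3·24=72, #2→South 5·24=120, #3→East 3·14=42, #4→West 4·14=56, #5→South 6·5=30, #6→East 4·23=92. Service cost 412.
{North, South, East}: service cost 444
{North, South, West}: service cost 462
Among all 4 size-3 choices, {South, East, West} is lowest.

Choose South, East and West; total service cost 412.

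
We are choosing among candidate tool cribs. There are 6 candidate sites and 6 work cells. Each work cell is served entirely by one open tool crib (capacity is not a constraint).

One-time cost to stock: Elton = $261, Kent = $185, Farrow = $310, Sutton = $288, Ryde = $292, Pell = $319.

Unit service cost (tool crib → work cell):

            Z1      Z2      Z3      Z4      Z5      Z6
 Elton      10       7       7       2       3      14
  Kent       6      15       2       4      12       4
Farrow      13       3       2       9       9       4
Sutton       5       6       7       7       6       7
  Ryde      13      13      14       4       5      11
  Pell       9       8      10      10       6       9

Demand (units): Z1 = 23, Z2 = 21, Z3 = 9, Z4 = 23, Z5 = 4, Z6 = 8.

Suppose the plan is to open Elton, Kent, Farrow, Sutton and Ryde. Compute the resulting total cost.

Each work cell is assigned to its cheapest site among the open ones.
{Elton, Kent, Farrow, Sutton, Ryde}: Z1→Sutton 5·23=115, Z2→Farrow 3·21=63, Z3→Kent 2·9=18, Z4→Elton 2·23=46, Z5→Elton 3·4=12, Z6→Kent 4·8=32. Service 286; fixed 1336; total 1622.

Total cost: 1622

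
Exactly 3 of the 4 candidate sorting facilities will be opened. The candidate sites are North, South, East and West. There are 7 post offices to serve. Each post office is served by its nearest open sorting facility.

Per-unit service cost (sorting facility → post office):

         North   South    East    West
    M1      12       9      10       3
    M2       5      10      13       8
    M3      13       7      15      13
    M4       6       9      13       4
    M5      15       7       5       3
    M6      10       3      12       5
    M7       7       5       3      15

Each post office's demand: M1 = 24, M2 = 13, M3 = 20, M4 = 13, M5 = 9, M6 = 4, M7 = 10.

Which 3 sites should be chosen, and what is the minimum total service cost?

Choose North, South and West; total service cost 418.

With exactly 3 open, each post office uses its cheapest among the chosen.
{North, South, West}: M1→West 3·24=72, M2→North 5·13=65, M3→South 7·20=140, M4→West 4·13=52, M5→West 3·9=27, M6→South 3·4=12, M7→South 5·10=50. Service cost 418.
{South, East, West}: service cost 437
{North, East, West}: service cost 526
Among all 4 size-3 choices, {North, South, West} is lowest.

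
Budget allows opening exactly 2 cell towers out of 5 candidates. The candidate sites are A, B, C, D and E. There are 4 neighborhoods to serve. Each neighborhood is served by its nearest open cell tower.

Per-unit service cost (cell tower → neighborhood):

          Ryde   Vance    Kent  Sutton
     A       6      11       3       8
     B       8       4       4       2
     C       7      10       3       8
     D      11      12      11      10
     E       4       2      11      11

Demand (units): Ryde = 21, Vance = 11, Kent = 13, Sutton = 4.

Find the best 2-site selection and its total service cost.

Choose B and E; total service cost 166.

With exactly 2 open, each neighborhood uses its cheapest among the chosen.
{B, E}: Ryde→E 4·21=84, Vance→E 2·11=22, Kent→B 4·13=52, Sutton→B 2·4=8. Service cost 166.
{A, E}: service cost 177
{C, E}: service cost 177
Among all 10 size-2 choices, {B, E} is lowest.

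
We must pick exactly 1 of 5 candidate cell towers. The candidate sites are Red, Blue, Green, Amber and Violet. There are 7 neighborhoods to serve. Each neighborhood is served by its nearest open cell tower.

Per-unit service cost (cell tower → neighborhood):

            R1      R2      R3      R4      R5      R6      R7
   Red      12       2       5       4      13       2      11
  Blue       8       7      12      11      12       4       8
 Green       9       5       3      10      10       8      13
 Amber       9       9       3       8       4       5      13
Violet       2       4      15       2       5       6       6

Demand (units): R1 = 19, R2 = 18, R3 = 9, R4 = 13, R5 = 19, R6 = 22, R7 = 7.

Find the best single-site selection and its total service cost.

Choose Violet only; total service cost 540.

With exactly 1 open, each neighborhood uses its cheapest among the chosen.
{Violet}: R1→Violet 2·19=38, R2→Violet 4·18=72, R3→Violet 15·9=135, R4→Violet 2·13=26, R5→Violet 5·19=95, R6→Violet 6·22=132, R7→Violet 6·7=42. Service cost 540.
{Red}: service cost 729
{Amber}: service cost 741
Among all 5 size-1 choices, {Violet} is lowest.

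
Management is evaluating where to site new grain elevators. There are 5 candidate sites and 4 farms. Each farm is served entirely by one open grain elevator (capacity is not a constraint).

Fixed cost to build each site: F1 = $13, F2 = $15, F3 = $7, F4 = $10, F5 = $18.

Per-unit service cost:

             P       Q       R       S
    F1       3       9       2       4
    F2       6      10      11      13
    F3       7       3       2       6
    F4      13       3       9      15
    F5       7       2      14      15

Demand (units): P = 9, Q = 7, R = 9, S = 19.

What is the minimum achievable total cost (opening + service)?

For any fixed open set, each farm goes to its cheapest open site; total = fixed + service.
{F1, F3}: P→F1 3·9=27, Q→F3 3·7=21, R→F1 2·9=18, S→F1 4·19=76. Service 142; fixed 20; total 162.
{F1, F4}: service 142 + fixed 23 = 165
{F1, F5}: P→F1 3·9=27, Q→F5 2·7=14, R→F1 2·9=18, S→F1 4·19=76. Service 135; fixed 31; total 166.
{F1, F2, F3, F4, F5}: service 135 + fixed 63 = 198
No other subset beats 162.

Minimum total cost: 162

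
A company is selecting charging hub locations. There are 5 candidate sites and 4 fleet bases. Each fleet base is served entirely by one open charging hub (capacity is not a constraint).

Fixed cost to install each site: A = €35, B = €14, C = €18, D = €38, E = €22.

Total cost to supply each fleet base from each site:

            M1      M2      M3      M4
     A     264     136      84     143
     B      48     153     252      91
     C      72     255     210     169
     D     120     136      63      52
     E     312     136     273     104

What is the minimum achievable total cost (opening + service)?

Minimum total cost: 351

For any fixed open set, each fleet base goes to its cheapest open site; total = fixed + service.
{B, D}: M1→B 48, M2→D 136, M3→D 63, M4→D 52. Service 299; fixed 52; total 351.
{B, C, D}: M1→B 48, M2→D 136, M3→D 63, M4→D 52. Service 299; fixed 70; total 369.
{B, D, E}: M1→B 48, M2→D 136, M3→D 63, M4→D 52. Service 299; fixed 74; total 373.
{A, B, C, D, E}: M1→B 48, M2→A 136, M3→D 63, M4→D 52. Service 299; fixed 127; total 426.
No other subset beats 351.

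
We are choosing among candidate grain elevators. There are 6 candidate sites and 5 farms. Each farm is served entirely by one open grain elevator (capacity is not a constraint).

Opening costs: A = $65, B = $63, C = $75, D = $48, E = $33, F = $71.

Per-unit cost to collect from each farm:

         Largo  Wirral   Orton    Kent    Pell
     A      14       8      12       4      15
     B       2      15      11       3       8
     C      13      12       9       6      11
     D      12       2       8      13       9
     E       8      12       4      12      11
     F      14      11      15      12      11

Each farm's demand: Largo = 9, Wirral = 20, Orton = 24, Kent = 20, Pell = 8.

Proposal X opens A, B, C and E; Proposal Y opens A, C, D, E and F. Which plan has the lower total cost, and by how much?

Proposal X is cheaper by 18.

Proposal X: {A, B, C, E}: Largo→B 2·9=18, Wirral→A 8·20=160, Orton→E 4·24=96, Kent→B 3·20=60, Pell→B 8·8=64. Service 398; fixed 236; total 634.
Proposal Y: {A, C, D, E, F}: Largo→E 8·9=72, Wirral→D 2·20=40, Orton→E 4·24=96, Kent→A 4·20=80, Pell→D 9·8=72. Service 360; fixed 292; total 652.
Difference: |634 − 652| = 18.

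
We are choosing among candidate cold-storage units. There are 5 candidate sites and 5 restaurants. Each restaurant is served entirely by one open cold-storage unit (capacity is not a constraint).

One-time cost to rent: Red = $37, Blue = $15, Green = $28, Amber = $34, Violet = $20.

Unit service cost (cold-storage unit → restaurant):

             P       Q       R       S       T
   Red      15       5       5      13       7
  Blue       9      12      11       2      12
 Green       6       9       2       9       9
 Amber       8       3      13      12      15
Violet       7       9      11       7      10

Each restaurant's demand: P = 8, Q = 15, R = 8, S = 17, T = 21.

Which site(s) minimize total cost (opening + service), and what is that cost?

For any fixed open set, each restaurant goes to its cheapest open site; total = fixed + service.
{Red, Blue, Green}: P→Green 6·8=48, Q→Red 5·15=75, R→Green 2·8=16, S→Blue 2·17=34, T→Red 7·21=147. Service 320; fixed 80; total 400.
{Red, Blue, Green, Amber}: service 290 + fixed 114 = 404
{Blue, Green, Amber}: service 332 + fixed 77 = 409
{Red, Blue, Green, Amber, Violet}: service 290 + fixed 134 = 424
No other subset beats 400.

Open Red, Blue and Green; minimum total cost 400.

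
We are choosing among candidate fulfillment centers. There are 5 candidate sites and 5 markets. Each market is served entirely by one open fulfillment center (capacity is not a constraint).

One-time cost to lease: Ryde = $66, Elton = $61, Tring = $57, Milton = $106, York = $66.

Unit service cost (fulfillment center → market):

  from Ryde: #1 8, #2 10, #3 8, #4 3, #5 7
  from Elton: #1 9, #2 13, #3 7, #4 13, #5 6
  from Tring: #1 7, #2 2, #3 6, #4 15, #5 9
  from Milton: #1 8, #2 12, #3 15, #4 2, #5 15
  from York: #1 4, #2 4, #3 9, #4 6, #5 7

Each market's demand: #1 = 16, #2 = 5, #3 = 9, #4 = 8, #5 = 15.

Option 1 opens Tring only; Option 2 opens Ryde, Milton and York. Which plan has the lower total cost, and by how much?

Option 1 is cheaper by 27.

Option 1: {Tring}: #1→Tring 7·16=112, #2→Tring 2·5=10, #3→Tring 6·9=54, #4→Tring 15·8=120, #5→Tring 9·15=135. Service 431; fixed 57; total 488.
Option 2: {Ryde, Milton, York}: #1→York 4·16=64, #2→York 4·5=20, #3→Ryde 8·9=72, #4→Milton 2·8=16, #5→Ryde 7·15=105. Service 277; fixed 238; total 515.
Difference: |488 − 515| = 27.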